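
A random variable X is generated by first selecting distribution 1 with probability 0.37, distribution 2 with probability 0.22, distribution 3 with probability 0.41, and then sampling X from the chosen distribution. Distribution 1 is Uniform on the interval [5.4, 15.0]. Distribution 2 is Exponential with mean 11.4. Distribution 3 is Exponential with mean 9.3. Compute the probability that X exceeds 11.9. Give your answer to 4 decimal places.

Conditional on each component, P(X > 11.9): 1: 0.322917; 2: 0.352093; 3: 0.278157.
By total probability, P(X > 11.9) = 0.37·0.322917 + 0.22·0.352093 + 0.41·0.278157 = 0.310984.

0.3110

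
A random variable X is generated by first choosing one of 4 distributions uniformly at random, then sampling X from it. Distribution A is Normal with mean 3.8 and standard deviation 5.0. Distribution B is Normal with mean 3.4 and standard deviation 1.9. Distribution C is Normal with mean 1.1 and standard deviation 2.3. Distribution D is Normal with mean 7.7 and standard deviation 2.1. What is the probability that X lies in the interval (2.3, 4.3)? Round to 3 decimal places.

0.206

Conditional on each component, P(2.3 < X < 4.3): A: 0.157739; B: 0.400825; C: 0.218859; D: 0.0476545.
By total probability, P(2.3 < X < 4.3) = 0.25·0.157739 + 0.25·0.400825 + 0.25·0.218859 + 0.25·0.0476545 = 0.20627.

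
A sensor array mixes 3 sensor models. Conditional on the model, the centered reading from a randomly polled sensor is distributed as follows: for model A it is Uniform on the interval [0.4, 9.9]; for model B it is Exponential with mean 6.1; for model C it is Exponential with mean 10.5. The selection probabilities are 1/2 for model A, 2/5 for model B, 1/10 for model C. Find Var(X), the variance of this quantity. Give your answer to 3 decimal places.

32.055

Per component, A: μ=5.15, E[X²]=34.0433; B: μ=6.1, E[X²]=74.42; C: μ=10.5, E[X²]=220.5.
E[X] = 0.5·5.15 + 0.4·6.1 + 0.1·10.5 = 6.065.
E[X²] = 0.5·34.0433 + 0.4·74.42 + 0.1·220.5 = 68.8397.
Var(X) = E[X²] − (E[X])² = 68.8397 − 36.7842 = 32.0554.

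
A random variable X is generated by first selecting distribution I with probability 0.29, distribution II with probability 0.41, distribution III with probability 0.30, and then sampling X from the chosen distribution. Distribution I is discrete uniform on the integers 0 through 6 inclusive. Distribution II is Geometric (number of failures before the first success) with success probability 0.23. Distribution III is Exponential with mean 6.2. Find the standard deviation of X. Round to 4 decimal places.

Per component, I: μ=3, E[X²]=13; II: μ=3.34783, E[X²]=25.7637; III: μ=6.2, E[X²]=76.88.
E[X] = 0.29·3 + 0.41·3.34783 + 0.3·6.2 = 4.10261.
E[X²] = 0.29·13 + 0.41·25.7637 + 0.3·76.88 = 37.3971.
Var(X) = E[X²] − (E[X])² = 37.3971 − 16.8314 = 20.5657.
SD(X) = √20.5657 = 4.53494.

4.5349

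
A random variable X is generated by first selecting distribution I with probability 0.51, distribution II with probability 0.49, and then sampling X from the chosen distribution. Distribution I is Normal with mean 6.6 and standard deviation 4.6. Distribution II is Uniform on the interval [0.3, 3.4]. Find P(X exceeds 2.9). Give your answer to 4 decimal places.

0.4816

Conditional on each component, P(X > 2.9): I: 0.789402; II: 0.16129.
By total probability, P(X > 2.9) = 0.51·0.789402 + 0.49·0.16129 = 0.481627.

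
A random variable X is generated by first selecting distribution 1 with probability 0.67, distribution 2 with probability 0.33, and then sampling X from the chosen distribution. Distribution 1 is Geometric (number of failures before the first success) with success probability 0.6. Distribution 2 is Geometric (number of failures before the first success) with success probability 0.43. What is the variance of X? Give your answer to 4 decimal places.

1.8577

Per component, 1: μ=0.666667, E[X²]=1.55556; 2: μ=1.32558, E[X²]=4.83991.
E[X] = 0.67·0.666667 + 0.33·1.32558 = 0.884109.
E[X²] = 0.67·1.55556 + 0.33·4.83991 = 2.63939.
Var(X) = E[X²] − (E[X])² = 2.63939 − 0.781648 = 1.85775.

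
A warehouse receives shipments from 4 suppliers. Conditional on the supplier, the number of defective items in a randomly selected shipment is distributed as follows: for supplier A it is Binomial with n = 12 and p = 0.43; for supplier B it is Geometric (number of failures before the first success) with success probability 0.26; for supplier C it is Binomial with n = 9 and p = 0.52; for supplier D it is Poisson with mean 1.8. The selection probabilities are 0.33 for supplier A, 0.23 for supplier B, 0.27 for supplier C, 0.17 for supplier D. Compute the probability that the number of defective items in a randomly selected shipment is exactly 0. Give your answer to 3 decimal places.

Conditional on each supplier, P(X = 0): A: 0.00117625; B: 0.26; C: 0.00135261; D: 0.165299.
By total probability, P(X = 0) = 0.33·0.00117625 + 0.23·0.26 + 0.27·0.00135261 + 0.17·0.165299 = 0.0886542.

0.089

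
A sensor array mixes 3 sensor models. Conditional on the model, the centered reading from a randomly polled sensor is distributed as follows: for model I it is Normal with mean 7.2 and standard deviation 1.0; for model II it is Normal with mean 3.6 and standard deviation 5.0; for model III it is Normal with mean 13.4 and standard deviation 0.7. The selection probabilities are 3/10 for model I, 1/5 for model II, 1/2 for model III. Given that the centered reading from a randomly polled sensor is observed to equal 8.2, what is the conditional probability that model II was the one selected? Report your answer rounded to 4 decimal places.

0.1259

Likelihoods f(8.2 | ·): I: 0.241971; II: 0.0522573; III: 5.92693e-13.
Posterior ∝ prior × likelihood. Numerator for II: 0.2·0.0522573 = 0.0104515.
Normalizing constant: 0.3·0.241971 + 0.2·0.0522573 + 0.5·5.92693e-13 = 0.0830427.
P(II | observation) = 0.0104515 / 0.0830427 = 0.125856.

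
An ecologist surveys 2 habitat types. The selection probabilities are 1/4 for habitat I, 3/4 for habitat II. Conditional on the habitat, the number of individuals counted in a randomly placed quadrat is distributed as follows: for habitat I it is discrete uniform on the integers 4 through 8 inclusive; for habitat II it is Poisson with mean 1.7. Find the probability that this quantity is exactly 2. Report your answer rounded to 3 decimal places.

0.198

Conditional on each habitat, P(X = 2): I: 0; II: 0.263978.
By total probability, P(X = 2) = 0.25·0 + 0.75·0.263978 = 0.197983.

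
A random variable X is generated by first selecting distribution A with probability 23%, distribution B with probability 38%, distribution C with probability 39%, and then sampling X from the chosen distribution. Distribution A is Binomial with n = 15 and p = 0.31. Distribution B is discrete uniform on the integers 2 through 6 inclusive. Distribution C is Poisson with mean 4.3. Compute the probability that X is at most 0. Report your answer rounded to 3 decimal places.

0.006

Conditional on each component, P(X ≤ 0): A: 0.00382592; B: 0; C: 0.0135686.
By total probability, P(X ≤ 0) = 0.23·0.00382592 + 0.38·0 + 0.39·0.0135686 = 0.0061717.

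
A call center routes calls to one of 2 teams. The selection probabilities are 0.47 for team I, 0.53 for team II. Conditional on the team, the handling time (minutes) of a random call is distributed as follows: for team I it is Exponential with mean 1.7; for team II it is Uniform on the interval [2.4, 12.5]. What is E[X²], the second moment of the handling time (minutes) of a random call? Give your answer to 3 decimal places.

36.638

For each component E[X²] = Var + (mean)², giving I: 5.78; II: 64.0033.
Overall E[X²] = 0.47·5.78 + 0.53·64.0033 = 36.6384.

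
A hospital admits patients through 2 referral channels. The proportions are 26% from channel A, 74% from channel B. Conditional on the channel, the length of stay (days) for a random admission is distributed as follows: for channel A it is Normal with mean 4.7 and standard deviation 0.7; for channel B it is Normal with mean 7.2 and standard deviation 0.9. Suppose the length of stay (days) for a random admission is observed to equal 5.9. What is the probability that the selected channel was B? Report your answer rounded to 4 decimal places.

0.7722

Likelihoods f(5.9 | ·): A: 0.131119; B: 0.156173.
Posterior ∝ prior × likelihood. Numerator for B: 0.74·0.156173 = 0.115568.
Normalizing constant: 0.26·0.131119 + 0.74·0.156173 = 0.149659.
P(B | observation) = 0.115568 / 0.149659 = 0.77221.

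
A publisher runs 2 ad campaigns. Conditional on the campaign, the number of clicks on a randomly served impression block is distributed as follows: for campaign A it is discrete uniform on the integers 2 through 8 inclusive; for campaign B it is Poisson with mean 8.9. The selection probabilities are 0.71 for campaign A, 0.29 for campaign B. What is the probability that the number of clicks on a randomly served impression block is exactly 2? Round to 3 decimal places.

Conditional on each campaign, P(X = 2): A: 0.142857; B: 0.00540168.
By total probability, P(X = 2) = 0.71·0.142857 + 0.29·0.00540168 = 0.102995.

0.103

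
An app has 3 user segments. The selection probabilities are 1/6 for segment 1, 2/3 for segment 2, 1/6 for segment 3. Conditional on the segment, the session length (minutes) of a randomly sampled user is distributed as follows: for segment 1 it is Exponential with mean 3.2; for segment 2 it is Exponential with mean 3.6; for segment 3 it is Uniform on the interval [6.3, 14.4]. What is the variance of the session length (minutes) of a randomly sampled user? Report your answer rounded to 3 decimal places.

Per component, 1: μ=3.2, E[X²]=20.48; 2: μ=3.6, E[X²]=25.92; 3: μ=10.35, E[X²]=112.59.
E[X] = 0.166667·3.2 + 0.666667·3.6 + 0.166667·10.35 = 4.65833.
E[X²] = 0.166667·20.48 + 0.666667·25.92 + 0.166667·112.59 = 39.4583.
Var(X) = E[X²] − (E[X])² = 39.4583 − 21.7001 = 17.7583.

17.758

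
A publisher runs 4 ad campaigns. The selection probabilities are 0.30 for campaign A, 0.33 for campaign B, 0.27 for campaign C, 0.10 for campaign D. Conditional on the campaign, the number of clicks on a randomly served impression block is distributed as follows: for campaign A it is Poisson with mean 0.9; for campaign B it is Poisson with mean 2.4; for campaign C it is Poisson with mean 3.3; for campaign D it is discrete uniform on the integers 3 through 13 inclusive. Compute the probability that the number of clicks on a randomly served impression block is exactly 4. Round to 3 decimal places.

0.103

Conditional on each campaign, P(X = 4): A: 0.0111146; B: 0.125408; C: 0.182252; D: 0.0909091.
By total probability, P(X = 4) = 0.3·0.0111146 + 0.33·0.125408 + 0.27·0.182252 + 0.1·0.0909091 = 0.103018.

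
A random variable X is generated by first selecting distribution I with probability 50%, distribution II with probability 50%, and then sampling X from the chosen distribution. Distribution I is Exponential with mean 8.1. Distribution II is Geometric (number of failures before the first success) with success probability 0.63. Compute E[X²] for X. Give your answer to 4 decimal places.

66.2486

For each component E[X²] = Var + (mean)², giving I: 131.22; II: 1.27715.
Overall E[X²] = 0.5·131.22 + 0.5·1.27715 = 66.2486.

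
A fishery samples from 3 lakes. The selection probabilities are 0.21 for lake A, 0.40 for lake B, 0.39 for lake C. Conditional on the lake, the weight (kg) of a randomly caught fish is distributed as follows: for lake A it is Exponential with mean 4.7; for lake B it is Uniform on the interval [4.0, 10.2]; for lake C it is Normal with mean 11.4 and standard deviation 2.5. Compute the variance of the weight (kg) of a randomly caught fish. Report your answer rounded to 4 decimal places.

Per component, A: μ=4.7, E[X²]=44.18; B: μ=7.1, E[X²]=53.6133; C: μ=11.4, E[X²]=136.21.
E[X] = 0.21·4.7 + 0.4·7.1 + 0.39·11.4 = 8.273.
E[X²] = 0.21·44.18 + 0.4·53.6133 + 0.39·136.21 = 83.845.
Var(X) = E[X²] − (E[X])² = 83.845 − 68.4425 = 15.4025.

15.4025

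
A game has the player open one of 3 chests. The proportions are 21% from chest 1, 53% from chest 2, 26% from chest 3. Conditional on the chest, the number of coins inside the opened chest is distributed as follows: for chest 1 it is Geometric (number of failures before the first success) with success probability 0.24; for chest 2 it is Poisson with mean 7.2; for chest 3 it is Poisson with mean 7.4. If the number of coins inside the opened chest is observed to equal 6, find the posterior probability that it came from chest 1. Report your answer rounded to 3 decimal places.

Likelihoods P(X=6 | ·): 1: 0.046248; 2: 0.144458; 3: 0.139405.
Posterior ∝ prior × likelihood. Numerator for 1: 0.21·0.046248 = 0.00971208.
Normalizing constant: 0.21·0.046248 + 0.53·0.144458 + 0.26·0.139405 = 0.12252.
P(1 | observation) = 0.00971208 / 0.12252 = 0.0792692.

0.079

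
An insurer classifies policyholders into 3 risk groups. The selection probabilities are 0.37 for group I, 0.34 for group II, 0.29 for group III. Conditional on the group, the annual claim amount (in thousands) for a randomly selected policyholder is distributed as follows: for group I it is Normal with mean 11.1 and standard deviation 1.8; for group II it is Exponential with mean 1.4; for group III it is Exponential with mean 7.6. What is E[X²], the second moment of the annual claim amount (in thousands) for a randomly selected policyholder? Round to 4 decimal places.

For each component E[X²] = Var + (mean)², giving I: 126.45; II: 3.92; III: 115.52.
Overall E[X²] = 0.37·126.45 + 0.34·3.92 + 0.29·115.52 = 81.6201.

81.6201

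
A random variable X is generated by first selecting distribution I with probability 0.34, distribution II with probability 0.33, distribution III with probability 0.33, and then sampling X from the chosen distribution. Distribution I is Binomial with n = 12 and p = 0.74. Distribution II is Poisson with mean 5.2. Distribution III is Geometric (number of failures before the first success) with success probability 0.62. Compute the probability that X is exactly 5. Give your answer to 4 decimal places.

0.0641

Conditional on each component, P(X = 5): I: 0.0141155; II: 0.174785; III: 0.00491258.
By total probability, P(X = 5) = 0.34·0.0141155 + 0.33·0.174785 + 0.33·0.00491258 = 0.0640995.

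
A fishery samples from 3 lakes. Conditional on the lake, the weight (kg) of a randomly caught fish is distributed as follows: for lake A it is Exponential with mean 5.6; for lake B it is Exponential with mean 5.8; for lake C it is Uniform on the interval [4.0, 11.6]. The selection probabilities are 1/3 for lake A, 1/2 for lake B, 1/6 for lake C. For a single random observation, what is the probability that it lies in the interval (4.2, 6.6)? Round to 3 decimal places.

Conditional on each lake, P(4.2 < X < 6.6): A: 0.164649; B: 0.164261; C: 0.315789.
By total probability, P(4.2 < X < 6.6) = 0.333333·0.164649 + 0.5·0.164261 + 0.166667·0.315789 = 0.189645.

0.190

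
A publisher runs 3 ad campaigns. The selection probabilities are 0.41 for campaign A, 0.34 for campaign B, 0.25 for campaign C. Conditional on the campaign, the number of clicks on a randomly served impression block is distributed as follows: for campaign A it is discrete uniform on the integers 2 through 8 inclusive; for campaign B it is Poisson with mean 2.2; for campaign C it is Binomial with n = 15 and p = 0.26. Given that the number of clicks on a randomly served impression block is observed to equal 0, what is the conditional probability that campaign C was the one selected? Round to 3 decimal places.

Likelihoods P(X=0 | ·): A: 0; B: 0.110803; C: 0.0109264.
Posterior ∝ prior × likelihood. Numerator for C: 0.25·0.0109264 = 0.00273159.
Normalizing constant: 0.41·0 + 0.34·0.110803 + 0.25·0.0109264 = 0.0404047.
P(C | observation) = 0.00273159 / 0.0404047 = 0.0676059.

0.068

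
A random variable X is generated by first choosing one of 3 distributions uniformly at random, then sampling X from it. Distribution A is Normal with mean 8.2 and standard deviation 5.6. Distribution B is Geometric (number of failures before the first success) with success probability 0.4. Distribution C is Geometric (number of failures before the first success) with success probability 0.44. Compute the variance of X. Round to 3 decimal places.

Per component, A: μ=8.2, E[X²]=98.6; B: μ=1.5, E[X²]=6; C: μ=1.27273, E[X²]=4.5124.
E[X] = 0.333333·8.2 + 0.333333·1.5 + 0.333333·1.27273 = 3.65758.
E[X²] = 0.333333·98.6 + 0.333333·6 + 0.333333·4.5124 = 36.3708.
Var(X) = E[X²] − (E[X])² = 36.3708 − 13.3779 = 22.9929.

22.993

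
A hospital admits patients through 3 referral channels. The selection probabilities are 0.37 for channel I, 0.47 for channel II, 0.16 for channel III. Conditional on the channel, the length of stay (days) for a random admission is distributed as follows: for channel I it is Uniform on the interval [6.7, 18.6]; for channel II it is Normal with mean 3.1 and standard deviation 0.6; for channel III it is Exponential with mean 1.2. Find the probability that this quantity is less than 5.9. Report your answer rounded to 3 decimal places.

0.629

Conditional on each channel, P(X < 5.9): I: 0; II: 0.999998; III: 0.992676.
By total probability, P(X < 5.9) = 0.37·0 + 0.47·0.999998 + 0.16·0.992676 = 0.628828.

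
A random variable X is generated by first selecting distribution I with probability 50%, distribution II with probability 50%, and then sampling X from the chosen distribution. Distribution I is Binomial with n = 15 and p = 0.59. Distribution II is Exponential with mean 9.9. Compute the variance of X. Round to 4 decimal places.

51.0949

Per component, I: μ=8.85, E[X²]=81.951; II: μ=9.9, E[X²]=196.02.
E[X] = 0.5·8.85 + 0.5·9.9 = 9.375.
E[X²] = 0.5·81.951 + 0.5·196.02 = 138.986.
Var(X) = E[X²] − (E[X])² = 138.986 − 87.8906 = 51.0949.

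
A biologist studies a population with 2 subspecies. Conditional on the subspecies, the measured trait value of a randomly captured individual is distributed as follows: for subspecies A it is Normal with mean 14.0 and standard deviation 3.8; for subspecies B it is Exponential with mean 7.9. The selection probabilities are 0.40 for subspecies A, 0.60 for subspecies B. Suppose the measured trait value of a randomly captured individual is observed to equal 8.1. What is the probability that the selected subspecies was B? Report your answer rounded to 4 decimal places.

Likelihoods f(8.1 | ·): A: 0.0314527; B: 0.0454029.
Posterior ∝ prior × likelihood. Numerator for B: 0.6·0.0454029 = 0.0272417.
Normalizing constant: 0.4·0.0314527 + 0.6·0.0454029 = 0.0398228.
P(B | observation) = 0.0272417 / 0.0398228 = 0.684074.

0.6841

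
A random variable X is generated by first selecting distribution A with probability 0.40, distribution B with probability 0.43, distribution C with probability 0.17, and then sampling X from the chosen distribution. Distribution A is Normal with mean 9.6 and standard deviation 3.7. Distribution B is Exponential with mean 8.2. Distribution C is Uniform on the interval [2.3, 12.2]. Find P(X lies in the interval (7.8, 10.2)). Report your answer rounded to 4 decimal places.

Conditional on each component, P(7.8 < X < 10.2): A: 0.2511; B: 0.0980126; C: 0.242424.
By total probability, P(7.8 < X < 10.2) = 0.4·0.2511 + 0.43·0.0980126 + 0.17·0.242424 = 0.183797.

0.1838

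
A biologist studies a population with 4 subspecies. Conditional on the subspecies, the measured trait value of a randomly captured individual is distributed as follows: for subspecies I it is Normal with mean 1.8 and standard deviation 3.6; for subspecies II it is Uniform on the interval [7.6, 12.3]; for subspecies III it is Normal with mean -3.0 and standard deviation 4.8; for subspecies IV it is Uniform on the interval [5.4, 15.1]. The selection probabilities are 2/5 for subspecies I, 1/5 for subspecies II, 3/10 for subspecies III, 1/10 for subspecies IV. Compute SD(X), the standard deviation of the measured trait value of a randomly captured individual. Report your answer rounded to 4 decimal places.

6.2860

Per component, I: μ=1.8, E[X²]=16.2; II: μ=9.95, E[X²]=100.843; III: μ=-3, E[X²]=32.04; IV: μ=10.25, E[X²]=112.903.
E[X] = 0.4·1.8 + 0.2·9.95 + 0.3·-3 + 0.1·10.25 = 2.835.
E[X²] = 0.4·16.2 + 0.2·100.843 + 0.3·32.04 + 0.1·112.903 = 47.551.
Var(X) = E[X²] − (E[X])² = 47.551 − 8.03723 = 39.5138.
SD(X) = √39.5138 = 6.286.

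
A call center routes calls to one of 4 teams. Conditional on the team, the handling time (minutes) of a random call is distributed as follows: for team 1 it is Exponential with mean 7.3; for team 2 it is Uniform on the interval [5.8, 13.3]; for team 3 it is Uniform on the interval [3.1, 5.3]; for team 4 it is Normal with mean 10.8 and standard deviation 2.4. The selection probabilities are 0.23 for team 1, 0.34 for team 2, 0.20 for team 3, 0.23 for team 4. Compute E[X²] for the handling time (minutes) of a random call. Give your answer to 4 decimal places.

For each component E[X²] = Var + (mean)², giving 1: 106.58; 2: 95.89; 3: 18.0433; 4: 122.4.
Overall E[X²] = 0.23·106.58 + 0.34·95.89 + 0.2·18.0433 + 0.23·122.4 = 88.8767.

88.8767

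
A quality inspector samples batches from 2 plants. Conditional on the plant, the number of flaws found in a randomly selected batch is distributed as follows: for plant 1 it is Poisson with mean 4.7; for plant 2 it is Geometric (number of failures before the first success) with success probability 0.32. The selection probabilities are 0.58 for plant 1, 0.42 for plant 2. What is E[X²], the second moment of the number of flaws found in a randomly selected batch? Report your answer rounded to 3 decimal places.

For each component E[X²] = Var + (mean)², giving 1: 26.79; 2: 11.1562.
Overall E[X²] = 0.58·26.79 + 0.42·11.1562 = 20.2238.

20.224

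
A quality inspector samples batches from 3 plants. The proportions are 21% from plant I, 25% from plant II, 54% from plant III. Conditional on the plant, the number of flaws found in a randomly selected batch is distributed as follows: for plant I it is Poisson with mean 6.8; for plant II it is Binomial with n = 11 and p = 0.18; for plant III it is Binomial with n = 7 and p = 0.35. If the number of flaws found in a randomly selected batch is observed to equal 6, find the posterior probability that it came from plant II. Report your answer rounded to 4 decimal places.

Likelihoods P(X=6 | ·): I: 0.152939; II: 0.00582568; III: 0.00836411.
Posterior ∝ prior × likelihood. Numerator for II: 0.25·0.00582568 = 0.00145642.
Normalizing constant: 0.21·0.152939 + 0.25·0.00582568 + 0.54·0.00836411 = 0.0380902.
P(II | observation) = 0.00145642 / 0.0380902 = 0.038236.

0.0382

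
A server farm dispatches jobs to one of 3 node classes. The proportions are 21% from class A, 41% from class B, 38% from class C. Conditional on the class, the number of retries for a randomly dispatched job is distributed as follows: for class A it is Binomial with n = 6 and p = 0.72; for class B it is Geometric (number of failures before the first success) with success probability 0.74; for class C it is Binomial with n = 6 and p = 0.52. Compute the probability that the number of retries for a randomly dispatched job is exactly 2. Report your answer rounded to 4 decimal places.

Conditional on each class, P(X = 2): A: 0.0477957; B: 0.050024; C: 0.215309.
By total probability, P(X = 2) = 0.21·0.0477957 + 0.41·0.050024 + 0.38·0.215309 = 0.112364.

0.1124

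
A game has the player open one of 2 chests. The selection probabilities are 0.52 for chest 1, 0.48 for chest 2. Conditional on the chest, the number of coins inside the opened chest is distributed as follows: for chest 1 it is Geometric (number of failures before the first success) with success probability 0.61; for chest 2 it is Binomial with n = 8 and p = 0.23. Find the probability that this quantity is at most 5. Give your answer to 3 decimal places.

0.997

Conditional on each chest, P(X ≤ 5): 1: 0.996481; 2: 0.997325.
By total probability, P(X ≤ 5) = 0.52·0.996481 + 0.48·0.997325 = 0.996886.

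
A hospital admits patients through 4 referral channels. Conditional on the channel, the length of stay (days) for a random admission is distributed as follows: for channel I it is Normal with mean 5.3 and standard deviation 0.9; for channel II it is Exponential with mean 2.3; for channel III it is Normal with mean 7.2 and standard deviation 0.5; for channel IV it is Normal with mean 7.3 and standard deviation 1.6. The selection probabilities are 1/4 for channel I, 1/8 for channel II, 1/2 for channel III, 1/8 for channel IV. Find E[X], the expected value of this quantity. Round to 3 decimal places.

6.125

Component means — I: 5.3; II: 2.3; III: 7.2; IV: 7.3.
E[X] = 0.25·5.3 + 0.125·2.3 + 0.5·7.2 + 0.125·7.3 = 6.125.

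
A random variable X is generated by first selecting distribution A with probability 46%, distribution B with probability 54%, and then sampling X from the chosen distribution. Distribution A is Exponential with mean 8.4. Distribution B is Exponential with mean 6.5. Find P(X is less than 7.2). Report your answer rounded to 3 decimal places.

0.626

Conditional on each component, P(X < 7.2): A: 0.575627; B: 0.66968.
By total probability, P(X < 7.2) = 0.46·0.575627 + 0.54·0.66968 = 0.626415.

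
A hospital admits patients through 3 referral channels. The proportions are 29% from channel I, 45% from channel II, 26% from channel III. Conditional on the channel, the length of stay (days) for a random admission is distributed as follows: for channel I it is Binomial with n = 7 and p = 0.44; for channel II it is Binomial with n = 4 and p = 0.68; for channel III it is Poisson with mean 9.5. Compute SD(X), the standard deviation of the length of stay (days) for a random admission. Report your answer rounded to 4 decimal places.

Per component, I: μ=3.08, E[X²]=11.2112; II: μ=2.72, E[X²]=8.2688; III: μ=9.5, E[X²]=99.75.
E[X] = 0.29·3.08 + 0.45·2.72 + 0.26·9.5 = 4.5872.
E[X²] = 0.29·11.2112 + 0.45·8.2688 + 0.26·99.75 = 32.9072.
Var(X) = E[X²] − (E[X])² = 32.9072 − 21.0424 = 11.8648.
SD(X) = √11.8648 = 3.44453.

3.4445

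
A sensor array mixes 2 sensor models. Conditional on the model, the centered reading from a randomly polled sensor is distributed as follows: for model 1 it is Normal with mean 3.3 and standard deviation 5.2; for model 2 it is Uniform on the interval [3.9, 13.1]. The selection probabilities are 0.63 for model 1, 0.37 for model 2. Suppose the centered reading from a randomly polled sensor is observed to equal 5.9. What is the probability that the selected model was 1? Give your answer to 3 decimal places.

Likelihoods f(5.9 | ·): 1: 0.0677049; 2: 0.108696.
Posterior ∝ prior × likelihood. Numerator for 1: 0.63·0.0677049 = 0.0426541.
Normalizing constant: 0.63·0.0677049 + 0.37·0.108696 = 0.0828715.
P(1 | observation) = 0.0426541 / 0.0828715 = 0.514702.

0.515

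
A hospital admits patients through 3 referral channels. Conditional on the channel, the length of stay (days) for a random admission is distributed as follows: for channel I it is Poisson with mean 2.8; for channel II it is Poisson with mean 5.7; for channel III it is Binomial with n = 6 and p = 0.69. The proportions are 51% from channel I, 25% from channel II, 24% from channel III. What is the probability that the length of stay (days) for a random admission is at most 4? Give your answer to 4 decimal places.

Conditional on each channel, P(X ≤ 4): I: 0.847676; II: 0.327215; III: 0.601172.
By total probability, P(X ≤ 4) = 0.51·0.847676 + 0.25·0.327215 + 0.24·0.601172 = 0.6584.

0.6584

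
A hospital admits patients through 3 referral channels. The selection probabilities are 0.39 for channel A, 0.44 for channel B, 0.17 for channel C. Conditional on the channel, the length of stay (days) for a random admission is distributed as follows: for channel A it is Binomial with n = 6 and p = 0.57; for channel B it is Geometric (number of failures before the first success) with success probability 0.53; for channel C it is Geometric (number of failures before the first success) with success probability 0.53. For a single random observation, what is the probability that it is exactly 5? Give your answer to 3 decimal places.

0.068

Conditional on each channel, P(X = 5): A: 0.155237; B: 0.0121553; C: 0.0121553.
By total probability, P(X = 5) = 0.39·0.155237 + 0.44·0.0121553 + 0.17·0.0121553 = 0.067957.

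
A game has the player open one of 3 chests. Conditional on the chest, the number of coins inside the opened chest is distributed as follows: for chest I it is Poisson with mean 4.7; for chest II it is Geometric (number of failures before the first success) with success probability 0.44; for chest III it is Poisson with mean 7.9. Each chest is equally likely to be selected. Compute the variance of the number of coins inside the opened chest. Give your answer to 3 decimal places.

12.487

Per component, I: μ=4.7, E[X²]=26.79; II: μ=1.27273, E[X²]=4.5124; III: μ=7.9, E[X²]=70.31.
E[X] = 0.333333·4.7 + 0.333333·1.27273 + 0.333333·7.9 = 4.62424.
E[X²] = 0.333333·26.79 + 0.333333·4.5124 + 0.333333·70.31 = 33.8708.
Var(X) = E[X²] − (E[X])² = 33.8708 − 21.3836 = 12.4872.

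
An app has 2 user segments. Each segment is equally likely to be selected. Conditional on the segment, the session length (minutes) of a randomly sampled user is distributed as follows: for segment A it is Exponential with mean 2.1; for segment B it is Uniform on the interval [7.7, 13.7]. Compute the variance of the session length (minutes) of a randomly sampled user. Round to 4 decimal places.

Per component, A: μ=2.1, E[X²]=8.82; B: μ=10.7, E[X²]=117.49.
E[X] = 0.5·2.1 + 0.5·10.7 = 6.4.
E[X²] = 0.5·8.82 + 0.5·117.49 = 63.155.
Var(X) = E[X²] − (E[X])² = 63.155 − 40.96 = 22.195.

22.1950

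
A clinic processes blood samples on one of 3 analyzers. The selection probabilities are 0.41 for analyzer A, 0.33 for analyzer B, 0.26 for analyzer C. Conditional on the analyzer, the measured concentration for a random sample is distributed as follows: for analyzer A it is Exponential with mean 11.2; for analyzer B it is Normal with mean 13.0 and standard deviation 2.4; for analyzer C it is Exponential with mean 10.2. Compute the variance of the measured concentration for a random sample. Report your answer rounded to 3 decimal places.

81.599

Per component, A: μ=11.2, E[X²]=250.88; B: μ=13, E[X²]=174.76; C: μ=10.2, E[X²]=208.08.
E[X] = 0.41·11.2 + 0.33·13 + 0.26·10.2 = 11.534.
E[X²] = 0.41·250.88 + 0.33·174.76 + 0.26·208.08 = 214.632.
Var(X) = E[X²] − (E[X])² = 214.632 − 133.033 = 81.5992.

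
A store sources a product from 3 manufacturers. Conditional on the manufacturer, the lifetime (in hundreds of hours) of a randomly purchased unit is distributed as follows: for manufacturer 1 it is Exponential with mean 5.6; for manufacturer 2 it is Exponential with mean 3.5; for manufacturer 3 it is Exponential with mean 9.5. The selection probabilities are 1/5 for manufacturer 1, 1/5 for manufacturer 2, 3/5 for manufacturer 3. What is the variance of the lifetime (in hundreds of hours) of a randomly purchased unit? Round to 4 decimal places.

Per component, 1: μ=5.6, E[X²]=62.72; 2: μ=3.5, E[X²]=24.5; 3: μ=9.5, E[X²]=180.5.
E[X] = 0.2·5.6 + 0.2·3.5 + 0.6·9.5 = 7.52.
E[X²] = 0.2·62.72 + 0.2·24.5 + 0.6·180.5 = 125.744.
Var(X) = E[X²] − (E[X])² = 125.744 − 56.5504 = 69.1936.

69.1936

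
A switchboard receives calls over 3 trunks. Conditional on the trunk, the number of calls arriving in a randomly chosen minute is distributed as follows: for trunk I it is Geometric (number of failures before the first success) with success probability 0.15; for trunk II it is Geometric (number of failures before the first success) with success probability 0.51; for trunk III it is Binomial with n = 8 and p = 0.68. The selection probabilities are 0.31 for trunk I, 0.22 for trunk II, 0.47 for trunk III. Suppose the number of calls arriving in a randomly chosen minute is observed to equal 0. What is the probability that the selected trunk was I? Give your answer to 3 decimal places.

0.293

Likelihoods P(X=0 | ·): I: 0.15; II: 0.51; III: 0.000109951.
Posterior ∝ prior × likelihood. Numerator for I: 0.31·0.15 = 0.0465.
Normalizing constant: 0.31·0.15 + 0.22·0.51 + 0.47·0.000109951 = 0.158752.
P(I | observation) = 0.0465 / 0.158752 = 0.29291.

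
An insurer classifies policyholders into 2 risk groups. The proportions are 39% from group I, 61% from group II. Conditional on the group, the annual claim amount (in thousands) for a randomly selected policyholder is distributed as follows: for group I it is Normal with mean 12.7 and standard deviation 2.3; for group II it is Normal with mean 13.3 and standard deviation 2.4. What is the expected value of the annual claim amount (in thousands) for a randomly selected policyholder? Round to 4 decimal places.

Component means — I: 12.7; II: 13.3.
E[X] = 0.39·12.7 + 0.61·13.3 = 13.066.

13.0660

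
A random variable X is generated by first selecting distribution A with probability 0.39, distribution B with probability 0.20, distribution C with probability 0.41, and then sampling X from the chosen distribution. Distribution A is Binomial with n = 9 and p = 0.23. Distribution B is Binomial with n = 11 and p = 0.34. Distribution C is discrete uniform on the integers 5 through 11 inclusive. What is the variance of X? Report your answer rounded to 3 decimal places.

10.084

Per component, A: μ=2.07, E[X²]=5.8788; B: μ=3.74, E[X²]=16.456; C: μ=8, E[X²]=68.
E[X] = 0.39·2.07 + 0.2·3.74 + 0.41·8 = 4.8353.
E[X²] = 0.39·5.8788 + 0.2·16.456 + 0.41·68 = 33.4639.
Var(X) = E[X²] − (E[X])² = 33.4639 − 23.3801 = 10.0838.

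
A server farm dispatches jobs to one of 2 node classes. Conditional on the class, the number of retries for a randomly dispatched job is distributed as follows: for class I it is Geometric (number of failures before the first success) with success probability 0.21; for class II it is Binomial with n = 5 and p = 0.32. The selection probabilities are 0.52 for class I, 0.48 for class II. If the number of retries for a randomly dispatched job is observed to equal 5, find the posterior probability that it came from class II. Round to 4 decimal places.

0.0457

Likelihoods P(X=5 | ·): I: 0.0646182; II: 0.00335544.
Posterior ∝ prior × likelihood. Numerator for II: 0.48·0.00335544 = 0.00161061.
Normalizing constant: 0.52·0.0646182 + 0.48·0.00335544 = 0.0352121.
P(II | observation) = 0.00161061 / 0.0352121 = 0.0457404.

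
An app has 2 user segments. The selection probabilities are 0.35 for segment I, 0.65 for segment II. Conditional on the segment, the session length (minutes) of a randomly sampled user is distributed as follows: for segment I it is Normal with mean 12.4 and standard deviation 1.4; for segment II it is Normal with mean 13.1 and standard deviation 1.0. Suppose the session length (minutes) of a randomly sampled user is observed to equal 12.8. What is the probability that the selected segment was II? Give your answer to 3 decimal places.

0.721

Likelihoods f(12.8 | ·): I: 0.273562; II: 0.381388.
Posterior ∝ prior × likelihood. Numerator for II: 0.65·0.381388 = 0.247902.
Normalizing constant: 0.35·0.273562 + 0.65·0.381388 = 0.343649.
P(II | observation) = 0.247902 / 0.343649 = 0.721382.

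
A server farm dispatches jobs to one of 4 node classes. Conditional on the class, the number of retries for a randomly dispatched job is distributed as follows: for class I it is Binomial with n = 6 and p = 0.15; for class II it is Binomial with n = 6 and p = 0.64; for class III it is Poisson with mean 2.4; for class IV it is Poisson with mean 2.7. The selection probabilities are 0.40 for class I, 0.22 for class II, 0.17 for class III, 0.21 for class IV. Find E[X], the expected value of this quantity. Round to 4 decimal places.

Component means — I: 0.9; II: 3.84; III: 2.4; IV: 2.7.
E[X] = 0.4·0.9 + 0.22·3.84 + 0.17·2.4 + 0.21·2.7 = 2.1798.

2.1798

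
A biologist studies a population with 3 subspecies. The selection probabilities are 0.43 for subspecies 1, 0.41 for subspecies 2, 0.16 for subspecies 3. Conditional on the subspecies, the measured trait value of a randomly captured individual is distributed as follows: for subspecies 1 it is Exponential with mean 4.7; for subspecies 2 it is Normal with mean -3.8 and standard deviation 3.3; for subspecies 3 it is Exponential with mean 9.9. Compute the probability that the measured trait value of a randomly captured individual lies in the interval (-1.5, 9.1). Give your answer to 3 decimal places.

Conditional on each subspecies, P(-1.5 < X < 9.1): 1: 0.855745; 2: 0.242865; 3: 0.601159.
By total probability, P(-1.5 < X < 9.1) = 0.43·0.855745 + 0.41·0.242865 + 0.16·0.601159 = 0.56373.

0.564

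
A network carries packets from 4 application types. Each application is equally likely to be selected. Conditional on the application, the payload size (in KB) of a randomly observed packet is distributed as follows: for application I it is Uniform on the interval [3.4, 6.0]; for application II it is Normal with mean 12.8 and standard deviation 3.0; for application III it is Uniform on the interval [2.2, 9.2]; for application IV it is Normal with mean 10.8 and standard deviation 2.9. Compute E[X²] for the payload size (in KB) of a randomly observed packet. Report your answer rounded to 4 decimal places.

89.2792

For each component E[X²] = Var + (mean)², giving I: 22.6533; II: 172.84; III: 36.5733; IV: 125.05.
Overall E[X²] = 0.25·22.6533 + 0.25·172.84 + 0.25·36.5733 + 0.25·125.05 = 89.2792.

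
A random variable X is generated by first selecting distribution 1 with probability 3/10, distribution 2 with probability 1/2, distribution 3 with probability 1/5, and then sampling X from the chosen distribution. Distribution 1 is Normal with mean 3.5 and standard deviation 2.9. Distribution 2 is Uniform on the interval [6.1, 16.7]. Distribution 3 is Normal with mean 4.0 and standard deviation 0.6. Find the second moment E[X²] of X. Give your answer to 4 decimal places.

79.1317

For each component E[X²] = Var + (mean)², giving 1: 20.66; 2: 139.323; 3: 16.36.
Overall E[X²] = 0.3·20.66 + 0.5·139.323 + 0.2·16.36 = 79.1317.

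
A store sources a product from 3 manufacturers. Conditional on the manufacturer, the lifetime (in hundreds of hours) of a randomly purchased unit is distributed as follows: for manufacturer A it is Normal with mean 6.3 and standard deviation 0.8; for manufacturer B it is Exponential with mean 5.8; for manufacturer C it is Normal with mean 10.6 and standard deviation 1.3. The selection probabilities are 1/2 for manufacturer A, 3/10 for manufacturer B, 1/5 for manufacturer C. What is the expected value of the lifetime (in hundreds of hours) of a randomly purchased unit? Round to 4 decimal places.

Component means — A: 6.3; B: 5.8; C: 10.6.
E[X] = 0.5·6.3 + 0.3·5.8 + 0.2·10.6 = 7.01.

7.0100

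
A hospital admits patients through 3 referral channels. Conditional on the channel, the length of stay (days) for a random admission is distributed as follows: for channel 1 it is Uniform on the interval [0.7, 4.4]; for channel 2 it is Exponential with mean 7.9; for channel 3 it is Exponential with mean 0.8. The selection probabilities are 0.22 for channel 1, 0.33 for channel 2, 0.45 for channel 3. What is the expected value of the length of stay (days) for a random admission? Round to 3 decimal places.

3.528

Component means — 1: 2.55; 2: 7.9; 3: 0.8.
E[X] = 0.22·2.55 + 0.33·7.9 + 0.45·0.8 = 3.528.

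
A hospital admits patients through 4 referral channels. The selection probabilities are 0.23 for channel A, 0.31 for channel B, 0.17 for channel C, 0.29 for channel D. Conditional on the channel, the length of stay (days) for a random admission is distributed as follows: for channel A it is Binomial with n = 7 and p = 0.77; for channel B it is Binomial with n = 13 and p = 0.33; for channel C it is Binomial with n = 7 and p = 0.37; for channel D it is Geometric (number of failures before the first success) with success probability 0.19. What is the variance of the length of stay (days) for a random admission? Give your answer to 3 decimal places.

8.728

Per component, A: μ=5.39, E[X²]=30.2918; B: μ=4.29, E[X²]=21.2784; C: μ=2.59, E[X²]=8.3398; D: μ=4.26316, E[X²]=40.6122.
E[X] = 0.23·5.39 + 0.31·4.29 + 0.17·2.59 + 0.29·4.26316 = 4.24622.
E[X²] = 0.23·30.2918 + 0.31·21.2784 + 0.17·8.3398 + 0.29·40.6122 = 26.7587.
Var(X) = E[X²] − (E[X])² = 26.7587 − 18.0303 = 8.72837.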